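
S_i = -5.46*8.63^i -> [-5.46, -47.12, -406.64, -3509.34, -30285.58]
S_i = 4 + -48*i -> [4, -44, -92, -140, -188]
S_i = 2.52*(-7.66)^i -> [2.52, -19.3, 147.86, -1132.63, 8675.92]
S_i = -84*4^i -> [-84, -336, -1344, -5376, -21504]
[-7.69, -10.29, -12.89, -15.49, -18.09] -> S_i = -7.69 + -2.60*i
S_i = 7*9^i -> [7, 63, 567, 5103, 45927]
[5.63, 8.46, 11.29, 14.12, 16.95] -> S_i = 5.63 + 2.83*i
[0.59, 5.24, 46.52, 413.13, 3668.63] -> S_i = 0.59*8.88^i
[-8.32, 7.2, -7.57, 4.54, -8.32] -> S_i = Random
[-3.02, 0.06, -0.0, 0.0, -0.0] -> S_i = -3.02*(-0.02)^i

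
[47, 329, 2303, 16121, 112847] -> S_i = 47*7^i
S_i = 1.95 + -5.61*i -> [1.95, -3.66, -9.27, -14.88, -20.49]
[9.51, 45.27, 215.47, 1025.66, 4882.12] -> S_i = 9.51*4.76^i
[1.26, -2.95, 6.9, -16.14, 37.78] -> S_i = 1.26*(-2.34)^i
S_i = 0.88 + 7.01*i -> [0.88, 7.89, 14.9, 21.91, 28.92]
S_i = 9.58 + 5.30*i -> [9.58, 14.88, 20.18, 25.48, 30.78]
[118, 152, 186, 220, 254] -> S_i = 118 + 34*i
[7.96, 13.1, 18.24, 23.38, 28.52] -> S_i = 7.96 + 5.14*i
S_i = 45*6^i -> [45, 270, 1620, 9720, 58320]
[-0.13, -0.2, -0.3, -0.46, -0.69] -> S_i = -0.13*1.52^i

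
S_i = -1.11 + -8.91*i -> [-1.11, -10.02, -18.93, -27.84, -36.75]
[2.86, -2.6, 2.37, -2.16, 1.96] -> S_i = 2.86*(-0.91)^i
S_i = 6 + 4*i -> [6, 10, 14, 18, 22]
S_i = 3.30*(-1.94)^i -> [3.3, -6.4, 12.42, -24.09, 46.74]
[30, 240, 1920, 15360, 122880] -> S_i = 30*8^i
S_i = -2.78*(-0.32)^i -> [-2.78, 0.89, -0.28, 0.09, -0.03]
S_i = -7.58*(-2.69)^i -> [-7.58, 20.39, -54.85, 147.55, -396.9]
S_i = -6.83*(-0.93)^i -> [-6.83, 6.35, -5.91, 5.49, -5.11]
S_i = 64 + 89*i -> [64, 153, 242, 331, 420]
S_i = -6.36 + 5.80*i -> [-6.36, -0.56, 5.24, 11.04, 16.84]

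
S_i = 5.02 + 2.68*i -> [5.02, 7.7, 10.38, 13.06, 15.74]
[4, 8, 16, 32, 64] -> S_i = 4*2^i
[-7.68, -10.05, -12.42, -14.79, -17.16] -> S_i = -7.68 + -2.37*i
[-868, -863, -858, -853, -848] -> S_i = -868 + 5*i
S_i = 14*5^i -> [14, 70, 350, 1750, 8750]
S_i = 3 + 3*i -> [3, 6, 9, 12, 15]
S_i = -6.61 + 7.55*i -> [-6.61, 0.94, 8.49, 16.04, 23.59]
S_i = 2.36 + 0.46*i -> [2.36, 2.82, 3.28, 3.74, 4.2]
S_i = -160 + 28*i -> [-160, -132, -104, -76, -48]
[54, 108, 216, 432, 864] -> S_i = 54*2^i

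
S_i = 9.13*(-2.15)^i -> [9.13, -19.63, 42.2, -90.74, 195.09]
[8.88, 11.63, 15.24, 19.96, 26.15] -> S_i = 8.88*1.31^i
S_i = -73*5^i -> [-73, -365, -1825, -9125, -45625]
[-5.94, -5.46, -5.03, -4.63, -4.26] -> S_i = -5.94*0.92^i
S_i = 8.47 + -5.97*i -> [8.47, 2.5, -3.47, -9.44, -15.41]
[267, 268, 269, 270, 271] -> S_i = 267 + 1*i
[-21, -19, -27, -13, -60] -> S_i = Random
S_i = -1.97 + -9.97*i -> [-1.97, -11.94, -21.91, -31.88, -41.85]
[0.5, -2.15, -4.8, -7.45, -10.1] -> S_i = 0.50 + -2.65*i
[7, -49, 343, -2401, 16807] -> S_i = 7*-7^i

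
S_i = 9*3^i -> [9, 27, 81, 243, 729]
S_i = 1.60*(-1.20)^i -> [1.6, -1.92, 2.3, -2.76, 3.32]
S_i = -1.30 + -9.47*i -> [-1.3, -10.77, -20.24, -29.71, -39.18]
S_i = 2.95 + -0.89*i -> [2.95, 2.06, 1.17, 0.28, -0.61]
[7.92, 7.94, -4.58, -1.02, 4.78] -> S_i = Random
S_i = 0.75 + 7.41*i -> [0.75, 8.16, 15.57, 22.98, 30.39]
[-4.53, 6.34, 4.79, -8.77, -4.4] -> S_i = Random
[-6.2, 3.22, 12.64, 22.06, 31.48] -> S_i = -6.20 + 9.42*i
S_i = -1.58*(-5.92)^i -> [-1.58, 9.35, -55.37, 327.81, -1940.64]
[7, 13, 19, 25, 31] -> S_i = 7 + 6*i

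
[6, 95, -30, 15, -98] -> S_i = Random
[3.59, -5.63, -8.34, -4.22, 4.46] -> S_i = Random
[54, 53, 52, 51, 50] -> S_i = 54 + -1*i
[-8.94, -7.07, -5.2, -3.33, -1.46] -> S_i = -8.94 + 1.87*i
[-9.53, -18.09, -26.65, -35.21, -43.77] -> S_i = -9.53 + -8.56*i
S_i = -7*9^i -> [-7, -63, -567, -5103, -45927]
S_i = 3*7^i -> [3, 21, 147, 1029, 7203]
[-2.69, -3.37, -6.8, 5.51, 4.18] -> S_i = Random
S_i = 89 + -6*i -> [89, 83, 77, 71, 65]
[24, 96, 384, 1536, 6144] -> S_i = 24*4^i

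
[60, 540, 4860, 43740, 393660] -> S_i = 60*9^i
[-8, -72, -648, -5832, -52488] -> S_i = -8*9^i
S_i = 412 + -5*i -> [412, 407, 402, 397, 392]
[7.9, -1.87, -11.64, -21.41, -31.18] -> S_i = 7.90 + -9.77*i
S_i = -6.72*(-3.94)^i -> [-6.72, 26.48, -104.32, 411.02, -1619.4]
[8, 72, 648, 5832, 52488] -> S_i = 8*9^i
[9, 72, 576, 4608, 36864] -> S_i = 9*8^i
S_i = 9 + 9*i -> [9, 18, 27, 36, 45]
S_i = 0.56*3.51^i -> [0.56, 1.97, 6.9, 24.22, 85.0]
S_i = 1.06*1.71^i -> [1.06, 1.81, 3.1, 5.3, 9.06]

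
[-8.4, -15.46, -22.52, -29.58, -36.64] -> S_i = -8.40 + -7.06*i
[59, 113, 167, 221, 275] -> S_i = 59 + 54*i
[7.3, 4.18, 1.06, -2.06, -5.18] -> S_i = 7.30 + -3.12*i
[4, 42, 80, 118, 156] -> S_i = 4 + 38*i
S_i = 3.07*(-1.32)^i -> [3.07, -4.05, 5.35, -7.06, 9.32]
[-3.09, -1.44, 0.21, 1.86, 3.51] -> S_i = -3.09 + 1.65*i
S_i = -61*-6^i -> [-61, 366, -2196, 13176, -79056]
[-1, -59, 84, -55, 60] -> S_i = Random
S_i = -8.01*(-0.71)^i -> [-8.01, 5.69, -4.04, 2.87, -2.04]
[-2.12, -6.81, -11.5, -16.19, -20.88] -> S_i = -2.12 + -4.69*i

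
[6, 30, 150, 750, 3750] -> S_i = 6*5^i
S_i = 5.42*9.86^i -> [5.42, 53.44, 526.93, 5195.53, 51227.95]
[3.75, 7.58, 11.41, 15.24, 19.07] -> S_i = 3.75 + 3.83*i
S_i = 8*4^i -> [8, 32, 128, 512, 2048]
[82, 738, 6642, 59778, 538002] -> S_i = 82*9^i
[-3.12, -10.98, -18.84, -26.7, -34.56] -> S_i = -3.12 + -7.86*i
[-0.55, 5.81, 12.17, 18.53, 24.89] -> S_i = -0.55 + 6.36*i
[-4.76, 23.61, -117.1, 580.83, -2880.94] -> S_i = -4.76*(-4.96)^i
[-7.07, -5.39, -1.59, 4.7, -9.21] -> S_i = Random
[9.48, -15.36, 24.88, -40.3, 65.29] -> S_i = 9.48*(-1.62)^i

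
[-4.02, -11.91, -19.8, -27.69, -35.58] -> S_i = -4.02 + -7.89*i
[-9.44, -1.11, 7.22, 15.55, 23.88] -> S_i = -9.44 + 8.33*i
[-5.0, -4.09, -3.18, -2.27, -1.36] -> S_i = -5.00 + 0.91*i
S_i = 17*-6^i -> [17, -102, 612, -3672, 22032]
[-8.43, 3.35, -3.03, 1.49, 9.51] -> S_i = Random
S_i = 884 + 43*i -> [884, 927, 970, 1013, 1056]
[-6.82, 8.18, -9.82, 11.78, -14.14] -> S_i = -6.82*(-1.20)^i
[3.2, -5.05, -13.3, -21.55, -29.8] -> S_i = 3.20 + -8.25*i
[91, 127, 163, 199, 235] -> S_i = 91 + 36*i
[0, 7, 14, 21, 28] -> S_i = 0 + 7*i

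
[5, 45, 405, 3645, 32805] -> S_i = 5*9^i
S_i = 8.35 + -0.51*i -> [8.35, 7.84, 7.33, 6.82, 6.31]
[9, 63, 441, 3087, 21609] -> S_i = 9*7^i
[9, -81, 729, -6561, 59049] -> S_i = 9*-9^i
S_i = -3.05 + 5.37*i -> [-3.05, 2.32, 7.69, 13.06, 18.43]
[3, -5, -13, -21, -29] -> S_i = 3 + -8*i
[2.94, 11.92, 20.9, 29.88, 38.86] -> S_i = 2.94 + 8.98*i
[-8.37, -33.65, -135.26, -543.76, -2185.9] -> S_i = -8.37*4.02^i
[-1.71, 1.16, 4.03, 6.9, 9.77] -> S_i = -1.71 + 2.87*i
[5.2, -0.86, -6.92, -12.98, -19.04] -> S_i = 5.20 + -6.06*i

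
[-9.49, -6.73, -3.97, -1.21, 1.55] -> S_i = -9.49 + 2.76*i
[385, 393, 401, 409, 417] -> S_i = 385 + 8*i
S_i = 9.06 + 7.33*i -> [9.06, 16.39, 23.72, 31.05, 38.38]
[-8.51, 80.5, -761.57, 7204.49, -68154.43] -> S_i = -8.51*(-9.46)^i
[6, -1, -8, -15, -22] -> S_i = 6 + -7*i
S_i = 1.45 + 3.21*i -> [1.45, 4.66, 7.87, 11.08, 14.29]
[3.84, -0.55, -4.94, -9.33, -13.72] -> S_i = 3.84 + -4.39*i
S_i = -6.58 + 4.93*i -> [-6.58, -1.65, 3.28, 8.21, 13.14]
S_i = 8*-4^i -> [8, -32, 128, -512, 2048]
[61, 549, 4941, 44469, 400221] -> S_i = 61*9^i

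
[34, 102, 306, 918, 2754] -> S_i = 34*3^i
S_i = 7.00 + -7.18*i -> [7.0, -0.18, -7.36, -14.54, -21.72]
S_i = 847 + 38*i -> [847, 885, 923, 961, 999]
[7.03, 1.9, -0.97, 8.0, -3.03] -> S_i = Random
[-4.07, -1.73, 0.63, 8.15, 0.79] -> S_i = Random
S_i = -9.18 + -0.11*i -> [-9.18, -9.29, -9.4, -9.51, -9.62]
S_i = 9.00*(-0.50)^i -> [9.0, -4.5, 2.25, -1.12, 0.56]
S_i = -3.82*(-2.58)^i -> [-3.82, 9.86, -25.43, 65.6, -169.26]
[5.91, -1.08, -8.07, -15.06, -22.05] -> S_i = 5.91 + -6.99*i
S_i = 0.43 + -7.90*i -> [0.43, -7.47, -15.37, -23.27, -31.17]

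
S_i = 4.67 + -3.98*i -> [4.67, 0.69, -3.29, -7.27, -11.25]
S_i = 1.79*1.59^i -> [1.79, 2.85, 4.53, 7.2, 11.44]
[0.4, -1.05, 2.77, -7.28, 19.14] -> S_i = 0.40*(-2.63)^i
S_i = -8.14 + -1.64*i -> [-8.14, -9.78, -11.42, -13.06, -14.7]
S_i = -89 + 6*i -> [-89, -83, -77, -71, -65]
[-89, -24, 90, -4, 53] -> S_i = Random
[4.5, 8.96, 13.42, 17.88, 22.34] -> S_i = 4.50 + 4.46*i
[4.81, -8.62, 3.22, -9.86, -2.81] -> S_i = Random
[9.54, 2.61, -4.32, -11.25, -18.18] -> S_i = 9.54 + -6.93*i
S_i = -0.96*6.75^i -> [-0.96, -6.48, -43.74, -295.24, -1992.9]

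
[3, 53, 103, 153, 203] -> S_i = 3 + 50*i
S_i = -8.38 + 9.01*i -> [-8.38, 0.63, 9.64, 18.65, 27.66]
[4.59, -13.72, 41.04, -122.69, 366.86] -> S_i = 4.59*(-2.99)^i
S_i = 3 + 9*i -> [3, 12, 21, 30, 39]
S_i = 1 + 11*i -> [1, 12, 23, 34, 45]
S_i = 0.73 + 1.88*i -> [0.73, 2.61, 4.49, 6.37, 8.25]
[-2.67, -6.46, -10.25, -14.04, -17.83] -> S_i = -2.67 + -3.79*i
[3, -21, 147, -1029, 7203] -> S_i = 3*-7^i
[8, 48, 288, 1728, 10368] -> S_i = 8*6^i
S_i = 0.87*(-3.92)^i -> [0.87, -3.41, 13.37, -52.41, 205.43]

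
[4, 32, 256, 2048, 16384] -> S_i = 4*8^i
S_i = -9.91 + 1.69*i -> [-9.91, -8.22, -6.53, -4.84, -3.15]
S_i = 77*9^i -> [77, 693, 6237, 56133, 505197]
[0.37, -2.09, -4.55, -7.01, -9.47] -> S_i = 0.37 + -2.46*i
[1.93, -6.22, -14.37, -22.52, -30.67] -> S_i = 1.93 + -8.15*i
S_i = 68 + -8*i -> [68, 60, 52, 44, 36]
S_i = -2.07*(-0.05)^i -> [-2.07, 0.1, -0.01, 0.0, -0.0]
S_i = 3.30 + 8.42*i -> [3.3, 11.72, 20.14, 28.56, 36.98]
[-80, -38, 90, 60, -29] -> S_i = Random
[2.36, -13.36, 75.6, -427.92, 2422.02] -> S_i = 2.36*(-5.66)^i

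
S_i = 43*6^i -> [43, 258, 1548, 9288, 55728]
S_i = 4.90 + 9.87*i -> [4.9, 14.77, 24.64, 34.51, 44.38]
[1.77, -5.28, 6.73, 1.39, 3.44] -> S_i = Random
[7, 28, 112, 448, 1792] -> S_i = 7*4^i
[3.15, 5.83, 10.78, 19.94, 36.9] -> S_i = 3.15*1.85^i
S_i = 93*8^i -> [93, 744, 5952, 47616, 380928]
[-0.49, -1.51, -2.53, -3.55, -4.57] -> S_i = -0.49 + -1.02*i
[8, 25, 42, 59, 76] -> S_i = 8 + 17*i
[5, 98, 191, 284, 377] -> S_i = 5 + 93*i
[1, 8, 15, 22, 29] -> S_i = 1 + 7*i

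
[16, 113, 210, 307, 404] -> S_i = 16 + 97*i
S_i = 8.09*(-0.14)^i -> [8.09, -1.13, 0.16, -0.02, 0.0]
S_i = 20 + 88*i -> [20, 108, 196, 284, 372]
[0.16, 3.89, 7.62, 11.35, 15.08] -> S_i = 0.16 + 3.73*i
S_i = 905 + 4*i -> [905, 909, 913, 917, 921]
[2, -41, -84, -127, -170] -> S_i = 2 + -43*i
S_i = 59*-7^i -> [59, -413, 2891, -20237, 141659]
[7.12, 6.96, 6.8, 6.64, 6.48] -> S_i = 7.12 + -0.16*i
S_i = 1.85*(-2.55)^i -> [1.85, -4.72, 12.03, -30.68, 78.22]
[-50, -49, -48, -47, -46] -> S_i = -50 + 1*i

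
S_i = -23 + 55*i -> [-23, 32, 87, 142, 197]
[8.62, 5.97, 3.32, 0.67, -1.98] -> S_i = 8.62 + -2.65*i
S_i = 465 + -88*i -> [465, 377, 289, 201, 113]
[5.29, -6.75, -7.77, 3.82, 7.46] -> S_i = Random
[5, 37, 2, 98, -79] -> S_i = Random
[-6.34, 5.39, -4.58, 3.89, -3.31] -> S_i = -6.34*(-0.85)^i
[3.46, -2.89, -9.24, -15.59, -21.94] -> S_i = 3.46 + -6.35*i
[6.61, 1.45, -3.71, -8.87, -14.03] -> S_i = 6.61 + -5.16*i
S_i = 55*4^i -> [55, 220, 880, 3520, 14080]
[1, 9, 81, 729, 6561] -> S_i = 1*9^i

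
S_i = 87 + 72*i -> [87, 159, 231, 303, 375]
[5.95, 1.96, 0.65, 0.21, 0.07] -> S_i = 5.95*0.33^i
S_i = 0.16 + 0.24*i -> [0.16, 0.4, 0.64, 0.88, 1.12]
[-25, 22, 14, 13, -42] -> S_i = Random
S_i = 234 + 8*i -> [234, 242, 250, 258, 266]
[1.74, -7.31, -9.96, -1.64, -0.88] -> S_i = Random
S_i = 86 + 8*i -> [86, 94, 102, 110, 118]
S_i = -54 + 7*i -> [-54, -47, -40, -33, -26]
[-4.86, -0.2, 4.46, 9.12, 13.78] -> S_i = -4.86 + 4.66*i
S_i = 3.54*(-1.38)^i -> [3.54, -4.89, 6.74, -9.3, 12.84]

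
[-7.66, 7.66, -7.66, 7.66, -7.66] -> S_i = -7.66*(-1.00)^i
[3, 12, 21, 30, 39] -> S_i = 3 + 9*i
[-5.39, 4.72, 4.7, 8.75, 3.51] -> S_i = Random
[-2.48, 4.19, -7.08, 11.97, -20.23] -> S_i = -2.48*(-1.69)^i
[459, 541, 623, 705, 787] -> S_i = 459 + 82*i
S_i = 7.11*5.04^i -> [7.11, 35.83, 180.61, 910.25, 4587.67]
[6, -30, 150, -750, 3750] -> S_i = 6*-5^i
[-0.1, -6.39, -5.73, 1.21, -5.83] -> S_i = Random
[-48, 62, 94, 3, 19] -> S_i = Random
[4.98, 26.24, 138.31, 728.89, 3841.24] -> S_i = 4.98*5.27^i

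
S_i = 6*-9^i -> [6, -54, 486, -4374, 39366]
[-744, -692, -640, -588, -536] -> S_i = -744 + 52*i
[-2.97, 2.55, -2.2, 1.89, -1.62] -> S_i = -2.97*(-0.86)^i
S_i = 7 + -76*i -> [7, -69, -145, -221, -297]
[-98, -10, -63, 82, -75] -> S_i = Random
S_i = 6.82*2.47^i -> [6.82, 16.85, 41.61, 102.77, 253.85]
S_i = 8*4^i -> [8, 32, 128, 512, 2048]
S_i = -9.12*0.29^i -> [-9.12, -2.64, -0.77, -0.22, -0.06]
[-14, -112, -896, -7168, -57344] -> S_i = -14*8^i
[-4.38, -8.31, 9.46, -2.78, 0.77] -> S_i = Random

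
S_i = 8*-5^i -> [8, -40, 200, -1000, 5000]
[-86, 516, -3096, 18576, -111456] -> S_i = -86*-6^i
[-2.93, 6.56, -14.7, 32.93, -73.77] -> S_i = -2.93*(-2.24)^i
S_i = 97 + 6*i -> [97, 103, 109, 115, 121]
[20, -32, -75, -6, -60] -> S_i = Random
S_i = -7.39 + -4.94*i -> [-7.39, -12.33, -17.27, -22.21, -27.15]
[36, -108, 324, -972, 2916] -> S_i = 36*-3^i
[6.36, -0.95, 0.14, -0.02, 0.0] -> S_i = 6.36*(-0.15)^i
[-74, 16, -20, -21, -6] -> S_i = Random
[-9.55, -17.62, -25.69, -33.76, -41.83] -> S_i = -9.55 + -8.07*i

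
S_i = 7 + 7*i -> [7, 14, 21, 28, 35]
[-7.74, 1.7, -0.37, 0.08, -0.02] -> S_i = -7.74*(-0.22)^i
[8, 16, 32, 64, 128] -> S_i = 8*2^i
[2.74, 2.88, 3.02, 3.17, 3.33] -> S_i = 2.74*1.05^i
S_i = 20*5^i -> [20, 100, 500, 2500, 12500]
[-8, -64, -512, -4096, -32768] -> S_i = -8*8^i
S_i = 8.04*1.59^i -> [8.04, 12.78, 20.33, 32.32, 51.39]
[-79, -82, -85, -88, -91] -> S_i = -79 + -3*i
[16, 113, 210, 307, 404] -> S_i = 16 + 97*i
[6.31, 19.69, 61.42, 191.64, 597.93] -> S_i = 6.31*3.12^i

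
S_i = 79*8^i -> [79, 632, 5056, 40448, 323584]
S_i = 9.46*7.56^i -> [9.46, 71.52, 540.67, 4087.49, 30901.41]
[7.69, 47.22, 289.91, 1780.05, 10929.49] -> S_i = 7.69*6.14^i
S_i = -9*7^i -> [-9, -63, -441, -3087, -21609]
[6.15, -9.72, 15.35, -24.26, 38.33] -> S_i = 6.15*(-1.58)^i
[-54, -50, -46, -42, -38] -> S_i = -54 + 4*i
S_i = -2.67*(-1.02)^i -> [-2.67, 2.72, -2.78, 2.83, -2.89]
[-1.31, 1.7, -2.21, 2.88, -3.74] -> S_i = -1.31*(-1.30)^i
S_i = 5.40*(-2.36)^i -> [5.4, -12.74, 30.08, -70.98, 167.51]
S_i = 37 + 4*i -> [37, 41, 45, 49, 53]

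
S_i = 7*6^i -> [7, 42, 252, 1512, 9072]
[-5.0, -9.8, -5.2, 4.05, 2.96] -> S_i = Random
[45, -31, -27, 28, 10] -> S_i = Random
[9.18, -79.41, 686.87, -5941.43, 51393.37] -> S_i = 9.18*(-8.65)^i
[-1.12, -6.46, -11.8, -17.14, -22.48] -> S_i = -1.12 + -5.34*i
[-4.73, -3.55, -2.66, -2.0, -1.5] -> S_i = -4.73*0.75^i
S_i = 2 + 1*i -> [2, 3, 4, 5, 6]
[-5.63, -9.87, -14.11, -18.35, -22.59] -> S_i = -5.63 + -4.24*i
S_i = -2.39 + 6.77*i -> [-2.39, 4.38, 11.15, 17.92, 24.69]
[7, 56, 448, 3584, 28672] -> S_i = 7*8^i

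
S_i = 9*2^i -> [9, 18, 36, 72, 144]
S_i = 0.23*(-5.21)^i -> [0.23, -1.2, 6.24, -32.53, 169.46]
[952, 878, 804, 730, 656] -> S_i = 952 + -74*i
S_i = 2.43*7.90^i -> [2.43, 19.2, 151.66, 1198.08, 9464.87]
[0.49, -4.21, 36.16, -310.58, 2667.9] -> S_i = 0.49*(-8.59)^i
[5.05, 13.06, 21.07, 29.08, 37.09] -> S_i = 5.05 + 8.01*i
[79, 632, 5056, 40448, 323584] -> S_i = 79*8^i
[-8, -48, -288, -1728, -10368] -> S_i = -8*6^i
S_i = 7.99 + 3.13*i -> [7.99, 11.12, 14.25, 17.38, 20.51]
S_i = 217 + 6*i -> [217, 223, 229, 235, 241]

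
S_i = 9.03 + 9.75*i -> [9.03, 18.78, 28.53, 38.28, 48.03]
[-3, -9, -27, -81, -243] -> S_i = -3*3^i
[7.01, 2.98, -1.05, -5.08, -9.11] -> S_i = 7.01 + -4.03*i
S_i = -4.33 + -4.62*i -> [-4.33, -8.95, -13.57, -18.19, -22.81]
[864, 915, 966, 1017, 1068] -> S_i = 864 + 51*i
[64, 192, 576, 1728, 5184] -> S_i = 64*3^i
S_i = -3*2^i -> [-3, -6, -12, -24, -48]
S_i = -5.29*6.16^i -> [-5.29, -32.59, -200.73, -1236.51, -7616.9]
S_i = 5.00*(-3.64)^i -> [5.0, -18.2, 66.25, -241.14, 877.76]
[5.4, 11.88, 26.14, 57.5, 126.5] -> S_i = 5.40*2.20^i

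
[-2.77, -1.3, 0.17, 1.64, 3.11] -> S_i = -2.77 + 1.47*i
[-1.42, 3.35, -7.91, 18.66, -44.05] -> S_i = -1.42*(-2.36)^i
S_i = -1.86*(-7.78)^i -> [-1.86, 14.47, -112.58, 875.89, -6814.46]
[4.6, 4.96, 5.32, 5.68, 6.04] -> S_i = 4.60 + 0.36*i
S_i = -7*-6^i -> [-7, 42, -252, 1512, -9072]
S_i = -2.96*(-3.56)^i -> [-2.96, 10.54, -37.51, 133.55, -475.44]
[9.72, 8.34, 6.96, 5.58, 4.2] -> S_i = 9.72 + -1.38*i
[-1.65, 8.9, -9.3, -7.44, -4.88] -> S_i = Random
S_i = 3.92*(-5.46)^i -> [3.92, -21.4, 116.86, -638.06, 3483.83]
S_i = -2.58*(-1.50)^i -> [-2.58, 3.87, -5.8, 8.71, -13.06]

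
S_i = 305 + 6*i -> [305, 311, 317, 323, 329]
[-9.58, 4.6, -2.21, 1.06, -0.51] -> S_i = -9.58*(-0.48)^i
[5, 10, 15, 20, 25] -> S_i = 5 + 5*i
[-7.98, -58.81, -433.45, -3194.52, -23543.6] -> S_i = -7.98*7.37^i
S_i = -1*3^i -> [-1, -3, -9, -27, -81]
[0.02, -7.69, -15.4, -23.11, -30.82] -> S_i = 0.02 + -7.71*i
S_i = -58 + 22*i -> [-58, -36, -14, 8, 30]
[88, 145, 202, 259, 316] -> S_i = 88 + 57*i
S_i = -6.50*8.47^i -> [-6.5, -55.06, -466.32, -3949.7, -33453.92]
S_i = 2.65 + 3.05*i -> [2.65, 5.7, 8.75, 11.8, 14.85]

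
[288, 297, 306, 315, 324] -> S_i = 288 + 9*i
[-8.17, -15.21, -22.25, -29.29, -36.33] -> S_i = -8.17 + -7.04*i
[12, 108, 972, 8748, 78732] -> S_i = 12*9^i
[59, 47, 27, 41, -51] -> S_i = Random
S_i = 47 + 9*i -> [47, 56, 65, 74, 83]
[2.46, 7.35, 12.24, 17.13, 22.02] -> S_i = 2.46 + 4.89*i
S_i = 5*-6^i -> [5, -30, 180, -1080, 6480]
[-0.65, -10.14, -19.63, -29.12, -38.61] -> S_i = -0.65 + -9.49*i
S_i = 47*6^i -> [47, 282, 1692, 10152, 60912]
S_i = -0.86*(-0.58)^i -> [-0.86, 0.5, -0.29, 0.17, -0.1]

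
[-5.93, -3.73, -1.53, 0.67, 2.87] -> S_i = -5.93 + 2.20*i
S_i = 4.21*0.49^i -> [4.21, 2.06, 1.01, 0.5, 0.24]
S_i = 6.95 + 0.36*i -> [6.95, 7.31, 7.67, 8.03, 8.39]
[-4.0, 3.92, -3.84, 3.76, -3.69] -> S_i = -4.00*(-0.98)^i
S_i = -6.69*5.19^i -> [-6.69, -34.72, -180.2, -935.25, -4853.95]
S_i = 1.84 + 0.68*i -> [1.84, 2.52, 3.2, 3.88, 4.56]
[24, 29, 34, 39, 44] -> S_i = 24 + 5*i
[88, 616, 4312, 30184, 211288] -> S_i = 88*7^i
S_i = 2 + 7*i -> [2, 9, 16, 23, 30]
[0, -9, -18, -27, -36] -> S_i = 0 + -9*i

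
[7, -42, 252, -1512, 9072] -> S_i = 7*-6^i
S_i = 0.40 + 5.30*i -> [0.4, 5.7, 11.0, 16.3, 21.6]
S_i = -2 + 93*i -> [-2, 91, 184, 277, 370]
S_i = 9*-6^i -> [9, -54, 324, -1944, 11664]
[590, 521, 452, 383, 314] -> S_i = 590 + -69*i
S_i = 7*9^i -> [7, 63, 567, 5103, 45927]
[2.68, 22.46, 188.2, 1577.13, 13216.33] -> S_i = 2.68*8.38^i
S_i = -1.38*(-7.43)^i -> [-1.38, 10.25, -76.18, 566.04, -4205.66]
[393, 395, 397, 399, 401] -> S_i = 393 + 2*i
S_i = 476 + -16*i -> [476, 460, 444, 428, 412]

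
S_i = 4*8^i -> [4, 32, 256, 2048, 16384]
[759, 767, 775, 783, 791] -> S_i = 759 + 8*i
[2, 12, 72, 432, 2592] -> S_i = 2*6^i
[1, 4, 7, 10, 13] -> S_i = 1 + 3*i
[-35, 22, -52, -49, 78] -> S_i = Random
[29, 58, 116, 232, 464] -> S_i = 29*2^i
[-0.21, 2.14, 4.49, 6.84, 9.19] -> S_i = -0.21 + 2.35*i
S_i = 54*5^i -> [54, 270, 1350, 6750, 33750]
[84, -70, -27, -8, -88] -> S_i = Random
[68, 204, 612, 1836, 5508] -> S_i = 68*3^i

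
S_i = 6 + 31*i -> [6, 37, 68, 99, 130]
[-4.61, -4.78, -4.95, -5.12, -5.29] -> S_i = -4.61 + -0.17*i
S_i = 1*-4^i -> [1, -4, 16, -64, 256]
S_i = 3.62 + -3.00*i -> [3.62, 0.62, -2.38, -5.38, -8.38]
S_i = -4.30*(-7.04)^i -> [-4.3, 30.27, -213.11, 1500.33, -10562.31]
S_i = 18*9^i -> [18, 162, 1458, 13122, 118098]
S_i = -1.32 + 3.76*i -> [-1.32, 2.44, 6.2, 9.96, 13.72]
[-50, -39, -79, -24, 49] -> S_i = Random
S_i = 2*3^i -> [2, 6, 18, 54, 162]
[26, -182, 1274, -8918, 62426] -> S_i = 26*-7^i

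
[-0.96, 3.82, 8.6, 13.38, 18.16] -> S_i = -0.96 + 4.78*i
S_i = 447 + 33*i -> [447, 480, 513, 546, 579]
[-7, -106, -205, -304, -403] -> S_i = -7 + -99*i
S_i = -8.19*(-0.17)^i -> [-8.19, 1.39, -0.24, 0.04, -0.01]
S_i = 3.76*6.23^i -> [3.76, 23.42, 145.94, 909.18, 5664.22]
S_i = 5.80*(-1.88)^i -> [5.8, -10.9, 20.5, -38.54, 72.45]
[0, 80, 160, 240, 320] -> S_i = 0 + 80*i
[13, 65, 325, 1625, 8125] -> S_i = 13*5^i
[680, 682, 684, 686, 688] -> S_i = 680 + 2*i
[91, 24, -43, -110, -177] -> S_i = 91 + -67*i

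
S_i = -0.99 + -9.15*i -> [-0.99, -10.14, -19.29, -28.44, -37.59]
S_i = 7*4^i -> [7, 28, 112, 448, 1792]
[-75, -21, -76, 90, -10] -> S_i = Random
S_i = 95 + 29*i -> [95, 124, 153, 182, 211]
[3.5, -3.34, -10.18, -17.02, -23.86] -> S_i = 3.50 + -6.84*i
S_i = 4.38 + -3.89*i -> [4.38, 0.49, -3.4, -7.29, -11.18]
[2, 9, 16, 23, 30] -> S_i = 2 + 7*i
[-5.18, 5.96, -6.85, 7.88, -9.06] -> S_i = -5.18*(-1.15)^i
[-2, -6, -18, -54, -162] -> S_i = -2*3^i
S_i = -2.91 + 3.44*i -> [-2.91, 0.53, 3.97, 7.41, 10.85]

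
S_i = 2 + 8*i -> [2, 10, 18, 26, 34]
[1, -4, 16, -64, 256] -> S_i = 1*-4^i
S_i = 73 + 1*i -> [73, 74, 75, 76, 77]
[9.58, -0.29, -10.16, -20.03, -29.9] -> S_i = 9.58 + -9.87*i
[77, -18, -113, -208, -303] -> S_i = 77 + -95*i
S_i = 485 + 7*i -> [485, 492, 499, 506, 513]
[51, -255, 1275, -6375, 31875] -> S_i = 51*-5^i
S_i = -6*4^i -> [-6, -24, -96, -384, -1536]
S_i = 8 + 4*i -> [8, 12, 16, 20, 24]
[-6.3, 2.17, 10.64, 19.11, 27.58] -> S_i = -6.30 + 8.47*i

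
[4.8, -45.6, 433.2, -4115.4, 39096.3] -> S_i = 4.80*(-9.50)^i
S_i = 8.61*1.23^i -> [8.61, 10.59, 13.03, 16.02, 19.71]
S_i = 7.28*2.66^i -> [7.28, 19.36, 51.51, 137.02, 364.47]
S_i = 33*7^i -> [33, 231, 1617, 11319, 79233]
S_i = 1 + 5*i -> [1, 6, 11, 16, 21]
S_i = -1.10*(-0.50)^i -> [-1.1, 0.55, -0.28, 0.14, -0.07]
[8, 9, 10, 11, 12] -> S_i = 8 + 1*i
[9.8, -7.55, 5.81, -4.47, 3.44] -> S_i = 9.80*(-0.77)^i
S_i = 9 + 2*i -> [9, 11, 13, 15, 17]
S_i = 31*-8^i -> [31, -248, 1984, -15872, 126976]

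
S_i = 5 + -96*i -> [5, -91, -187, -283, -379]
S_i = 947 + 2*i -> [947, 949, 951, 953, 955]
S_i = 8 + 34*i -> [8, 42, 76, 110, 144]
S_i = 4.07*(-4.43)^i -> [4.07, -18.03, 79.87, -353.84, 1567.51]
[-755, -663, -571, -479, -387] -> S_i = -755 + 92*i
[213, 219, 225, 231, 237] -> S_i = 213 + 6*i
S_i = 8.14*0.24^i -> [8.14, 1.95, 0.47, 0.11, 0.03]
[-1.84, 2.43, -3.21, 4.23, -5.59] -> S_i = -1.84*(-1.32)^i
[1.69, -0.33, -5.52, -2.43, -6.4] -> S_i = Random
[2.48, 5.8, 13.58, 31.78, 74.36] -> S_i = 2.48*2.34^i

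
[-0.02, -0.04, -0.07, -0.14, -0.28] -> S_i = -0.02*1.93^i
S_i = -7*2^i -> [-7, -14, -28, -56, -112]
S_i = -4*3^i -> [-4, -12, -36, -108, -324]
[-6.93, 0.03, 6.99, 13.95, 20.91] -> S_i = -6.93 + 6.96*i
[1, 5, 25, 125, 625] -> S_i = 1*5^i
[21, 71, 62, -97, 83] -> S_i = Random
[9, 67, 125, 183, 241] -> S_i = 9 + 58*i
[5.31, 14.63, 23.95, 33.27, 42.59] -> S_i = 5.31 + 9.32*i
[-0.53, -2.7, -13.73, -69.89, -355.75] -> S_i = -0.53*5.09^i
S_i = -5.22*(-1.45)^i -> [-5.22, 7.57, -10.98, 15.91, -23.08]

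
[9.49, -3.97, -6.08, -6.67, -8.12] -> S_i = Random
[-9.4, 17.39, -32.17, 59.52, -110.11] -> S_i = -9.40*(-1.85)^i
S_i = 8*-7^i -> [8, -56, 392, -2744, 19208]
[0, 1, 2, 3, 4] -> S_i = 0 + 1*i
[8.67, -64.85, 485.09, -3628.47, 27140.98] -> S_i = 8.67*(-7.48)^i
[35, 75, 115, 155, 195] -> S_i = 35 + 40*i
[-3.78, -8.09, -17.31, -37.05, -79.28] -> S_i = -3.78*2.14^i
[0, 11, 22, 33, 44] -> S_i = 0 + 11*i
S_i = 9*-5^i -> [9, -45, 225, -1125, 5625]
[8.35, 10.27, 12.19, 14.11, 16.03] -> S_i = 8.35 + 1.92*i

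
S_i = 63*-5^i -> [63, -315, 1575, -7875, 39375]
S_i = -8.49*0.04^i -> [-8.49, -0.34, -0.01, -0.0, -0.0]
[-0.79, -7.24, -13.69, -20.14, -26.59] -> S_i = -0.79 + -6.45*i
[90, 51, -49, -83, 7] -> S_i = Random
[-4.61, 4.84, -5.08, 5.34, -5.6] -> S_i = -4.61*(-1.05)^i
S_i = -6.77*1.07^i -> [-6.77, -7.24, -7.75, -8.29, -8.87]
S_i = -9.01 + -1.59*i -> [-9.01, -10.6, -12.19, -13.78, -15.37]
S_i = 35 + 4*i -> [35, 39, 43, 47, 51]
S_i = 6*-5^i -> [6, -30, 150, -750, 3750]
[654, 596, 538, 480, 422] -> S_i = 654 + -58*i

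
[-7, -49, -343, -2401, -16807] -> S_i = -7*7^i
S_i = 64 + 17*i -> [64, 81, 98, 115, 132]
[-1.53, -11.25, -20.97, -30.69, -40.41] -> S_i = -1.53 + -9.72*i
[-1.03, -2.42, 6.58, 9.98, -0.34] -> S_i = Random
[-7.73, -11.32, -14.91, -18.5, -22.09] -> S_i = -7.73 + -3.59*i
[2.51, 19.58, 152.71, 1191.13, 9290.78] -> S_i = 2.51*7.80^i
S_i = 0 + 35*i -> [0, 35, 70, 105, 140]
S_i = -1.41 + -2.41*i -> [-1.41, -3.82, -6.23, -8.64, -11.05]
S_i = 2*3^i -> [2, 6, 18, 54, 162]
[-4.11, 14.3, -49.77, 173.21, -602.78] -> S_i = -4.11*(-3.48)^i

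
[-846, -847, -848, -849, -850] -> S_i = -846 + -1*i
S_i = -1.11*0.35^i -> [-1.11, -0.39, -0.14, -0.05, -0.02]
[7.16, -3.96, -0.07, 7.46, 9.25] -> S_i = Random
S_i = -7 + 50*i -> [-7, 43, 93, 143, 193]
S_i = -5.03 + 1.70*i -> [-5.03, -3.33, -1.63, 0.07, 1.77]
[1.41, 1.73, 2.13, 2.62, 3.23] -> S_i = 1.41*1.23^i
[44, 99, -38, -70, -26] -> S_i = Random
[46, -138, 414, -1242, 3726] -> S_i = 46*-3^i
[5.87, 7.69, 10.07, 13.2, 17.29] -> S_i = 5.87*1.31^i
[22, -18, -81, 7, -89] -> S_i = Random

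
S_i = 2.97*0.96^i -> [2.97, 2.85, 2.74, 2.63, 2.52]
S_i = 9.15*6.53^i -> [9.15, 59.75, 390.16, 2547.77, 16636.95]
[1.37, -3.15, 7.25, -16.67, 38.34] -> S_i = 1.37*(-2.30)^i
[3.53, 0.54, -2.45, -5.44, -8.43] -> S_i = 3.53 + -2.99*i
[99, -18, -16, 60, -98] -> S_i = Random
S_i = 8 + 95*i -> [8, 103, 198, 293, 388]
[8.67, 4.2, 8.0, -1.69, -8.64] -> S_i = Random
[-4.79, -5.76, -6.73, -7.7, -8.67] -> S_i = -4.79 + -0.97*i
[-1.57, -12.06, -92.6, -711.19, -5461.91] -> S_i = -1.57*7.68^i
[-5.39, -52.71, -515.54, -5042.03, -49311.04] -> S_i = -5.39*9.78^i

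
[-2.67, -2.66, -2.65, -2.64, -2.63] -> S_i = -2.67 + 0.01*i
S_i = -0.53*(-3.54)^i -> [-0.53, 1.88, -6.64, 23.51, -83.23]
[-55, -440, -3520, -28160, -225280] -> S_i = -55*8^i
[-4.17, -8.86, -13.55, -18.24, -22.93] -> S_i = -4.17 + -4.69*i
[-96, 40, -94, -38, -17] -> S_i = Random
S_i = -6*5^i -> [-6, -30, -150, -750, -3750]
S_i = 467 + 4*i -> [467, 471, 475, 479, 483]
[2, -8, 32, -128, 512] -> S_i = 2*-4^i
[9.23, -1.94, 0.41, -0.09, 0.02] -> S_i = 9.23*(-0.21)^i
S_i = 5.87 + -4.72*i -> [5.87, 1.15, -3.57, -8.29, -13.01]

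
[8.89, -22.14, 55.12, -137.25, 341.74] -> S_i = 8.89*(-2.49)^i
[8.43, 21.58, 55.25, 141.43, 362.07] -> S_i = 8.43*2.56^i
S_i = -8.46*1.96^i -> [-8.46, -16.58, -32.5, -63.7, -124.85]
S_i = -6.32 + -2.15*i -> [-6.32, -8.47, -10.62, -12.77, -14.92]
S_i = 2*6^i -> [2, 12, 72, 432, 2592]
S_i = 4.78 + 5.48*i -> [4.78, 10.26, 15.74, 21.22, 26.7]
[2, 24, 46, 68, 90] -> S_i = 2 + 22*i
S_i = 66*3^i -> [66, 198, 594, 1782, 5346]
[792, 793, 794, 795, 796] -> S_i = 792 + 1*i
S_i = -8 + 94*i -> [-8, 86, 180, 274, 368]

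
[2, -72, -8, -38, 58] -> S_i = Random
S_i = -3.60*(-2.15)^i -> [-3.6, 7.74, -16.64, 35.78, -76.92]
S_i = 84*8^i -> [84, 672, 5376, 43008, 344064]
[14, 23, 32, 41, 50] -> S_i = 14 + 9*i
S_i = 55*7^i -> [55, 385, 2695, 18865, 132055]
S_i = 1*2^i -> [1, 2, 4, 8, 16]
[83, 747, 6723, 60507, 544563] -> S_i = 83*9^i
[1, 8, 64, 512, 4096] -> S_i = 1*8^i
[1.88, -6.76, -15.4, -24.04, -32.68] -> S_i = 1.88 + -8.64*i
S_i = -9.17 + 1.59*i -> [-9.17, -7.58, -5.99, -4.4, -2.81]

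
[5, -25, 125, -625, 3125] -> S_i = 5*-5^i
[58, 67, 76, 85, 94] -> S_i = 58 + 9*i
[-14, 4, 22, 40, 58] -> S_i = -14 + 18*i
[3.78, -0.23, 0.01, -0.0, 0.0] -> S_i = 3.78*(-0.06)^i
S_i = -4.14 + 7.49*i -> [-4.14, 3.35, 10.84, 18.33, 25.82]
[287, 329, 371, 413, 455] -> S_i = 287 + 42*i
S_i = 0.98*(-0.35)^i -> [0.98, -0.34, 0.12, -0.04, 0.01]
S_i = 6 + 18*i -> [6, 24, 42, 60, 78]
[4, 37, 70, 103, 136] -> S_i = 4 + 33*i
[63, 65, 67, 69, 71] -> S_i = 63 + 2*i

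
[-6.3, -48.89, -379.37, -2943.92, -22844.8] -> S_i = -6.30*7.76^i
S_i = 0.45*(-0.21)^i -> [0.45, -0.09, 0.02, -0.0, 0.0]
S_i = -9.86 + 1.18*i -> [-9.86, -8.68, -7.5, -6.32, -5.14]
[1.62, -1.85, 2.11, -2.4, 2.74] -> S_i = 1.62*(-1.14)^i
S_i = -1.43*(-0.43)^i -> [-1.43, 0.61, -0.26, 0.11, -0.05]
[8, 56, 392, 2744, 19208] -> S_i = 8*7^i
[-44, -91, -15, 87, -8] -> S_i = Random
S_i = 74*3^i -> [74, 222, 666, 1998, 5994]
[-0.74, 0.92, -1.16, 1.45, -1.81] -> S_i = -0.74*(-1.25)^i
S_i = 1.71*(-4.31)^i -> [1.71, -7.37, 31.77, -136.91, 590.07]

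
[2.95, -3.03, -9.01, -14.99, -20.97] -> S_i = 2.95 + -5.98*i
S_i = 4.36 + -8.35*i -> [4.36, -3.99, -12.34, -20.69, -29.04]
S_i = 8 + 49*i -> [8, 57, 106, 155, 204]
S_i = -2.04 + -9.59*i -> [-2.04, -11.63, -21.22, -30.81, -40.4]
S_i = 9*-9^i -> [9, -81, 729, -6561, 59049]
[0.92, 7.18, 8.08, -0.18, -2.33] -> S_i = Random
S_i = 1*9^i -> [1, 9, 81, 729, 6561]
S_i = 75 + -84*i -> [75, -9, -93, -177, -261]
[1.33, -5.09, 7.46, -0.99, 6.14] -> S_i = Random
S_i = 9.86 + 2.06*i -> [9.86, 11.92, 13.98, 16.04, 18.1]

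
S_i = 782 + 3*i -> [782, 785, 788, 791, 794]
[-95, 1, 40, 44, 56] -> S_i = Random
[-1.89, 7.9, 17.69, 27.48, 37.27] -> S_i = -1.89 + 9.79*i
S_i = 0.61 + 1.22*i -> [0.61, 1.83, 3.05, 4.27, 5.49]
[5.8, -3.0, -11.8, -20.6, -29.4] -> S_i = 5.80 + -8.80*i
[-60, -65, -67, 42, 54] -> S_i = Random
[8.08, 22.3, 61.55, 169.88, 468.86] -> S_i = 8.08*2.76^i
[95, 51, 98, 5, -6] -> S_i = Random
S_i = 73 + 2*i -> [73, 75, 77, 79, 81]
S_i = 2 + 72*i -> [2, 74, 146, 218, 290]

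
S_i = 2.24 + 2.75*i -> [2.24, 4.99, 7.74, 10.49, 13.24]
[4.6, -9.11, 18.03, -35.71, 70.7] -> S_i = 4.60*(-1.98)^i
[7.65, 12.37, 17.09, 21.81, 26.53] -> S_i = 7.65 + 4.72*i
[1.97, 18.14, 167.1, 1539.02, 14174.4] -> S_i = 1.97*9.21^i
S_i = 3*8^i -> [3, 24, 192, 1536, 12288]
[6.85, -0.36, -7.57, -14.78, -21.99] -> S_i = 6.85 + -7.21*i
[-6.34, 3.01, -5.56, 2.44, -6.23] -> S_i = Random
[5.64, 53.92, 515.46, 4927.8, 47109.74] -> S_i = 5.64*9.56^i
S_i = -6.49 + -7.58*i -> [-6.49, -14.07, -21.65, -29.23, -36.81]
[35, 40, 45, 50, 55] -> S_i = 35 + 5*i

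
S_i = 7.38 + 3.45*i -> [7.38, 10.83, 14.28, 17.73, 21.18]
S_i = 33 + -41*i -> [33, -8, -49, -90, -131]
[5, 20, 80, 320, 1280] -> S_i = 5*4^i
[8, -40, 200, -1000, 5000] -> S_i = 8*-5^i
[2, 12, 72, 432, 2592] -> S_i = 2*6^i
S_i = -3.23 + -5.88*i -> [-3.23, -9.11, -14.99, -20.87, -26.75]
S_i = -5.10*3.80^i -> [-5.1, -19.38, -73.64, -279.85, -1063.42]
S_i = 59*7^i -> [59, 413, 2891, 20237, 141659]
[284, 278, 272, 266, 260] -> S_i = 284 + -6*i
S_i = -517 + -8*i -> [-517, -525, -533, -541, -549]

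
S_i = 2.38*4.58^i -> [2.38, 10.9, 49.92, 228.65, 1047.22]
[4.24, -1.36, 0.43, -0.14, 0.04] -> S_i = 4.24*(-0.32)^i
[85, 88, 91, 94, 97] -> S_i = 85 + 3*i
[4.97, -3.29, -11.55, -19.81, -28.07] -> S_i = 4.97 + -8.26*i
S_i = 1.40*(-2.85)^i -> [1.4, -3.99, 11.37, -32.41, 92.37]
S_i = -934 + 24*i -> [-934, -910, -886, -862, -838]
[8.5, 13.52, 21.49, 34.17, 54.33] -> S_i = 8.50*1.59^i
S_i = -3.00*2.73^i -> [-3.0, -8.19, -22.36, -61.04, -166.64]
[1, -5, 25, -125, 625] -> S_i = 1*-5^i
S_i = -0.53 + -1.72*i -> [-0.53, -2.25, -3.97, -5.69, -7.41]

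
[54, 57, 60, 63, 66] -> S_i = 54 + 3*i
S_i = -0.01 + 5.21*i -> [-0.01, 5.2, 10.41, 15.62, 20.83]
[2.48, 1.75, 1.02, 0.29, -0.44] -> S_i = 2.48 + -0.73*i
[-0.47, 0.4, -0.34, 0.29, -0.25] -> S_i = -0.47*(-0.85)^i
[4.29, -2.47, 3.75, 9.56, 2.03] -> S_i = Random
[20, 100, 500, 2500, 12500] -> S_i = 20*5^i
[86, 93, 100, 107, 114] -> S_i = 86 + 7*i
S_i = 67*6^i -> [67, 402, 2412, 14472, 86832]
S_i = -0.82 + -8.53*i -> [-0.82, -9.35, -17.88, -26.41, -34.94]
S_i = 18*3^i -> [18, 54, 162, 486, 1458]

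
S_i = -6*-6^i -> [-6, 36, -216, 1296, -7776]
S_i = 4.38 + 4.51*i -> [4.38, 8.89, 13.4, 17.91, 22.42]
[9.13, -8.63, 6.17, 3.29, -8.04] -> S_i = Random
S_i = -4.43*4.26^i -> [-4.43, -18.87, -80.39, -342.48, -1458.96]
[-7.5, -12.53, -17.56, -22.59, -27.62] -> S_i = -7.50 + -5.03*i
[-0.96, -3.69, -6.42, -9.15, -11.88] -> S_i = -0.96 + -2.73*i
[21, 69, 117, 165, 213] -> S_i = 21 + 48*i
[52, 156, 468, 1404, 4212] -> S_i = 52*3^i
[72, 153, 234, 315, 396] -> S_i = 72 + 81*i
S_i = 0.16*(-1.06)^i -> [0.16, -0.17, 0.18, -0.19, 0.2]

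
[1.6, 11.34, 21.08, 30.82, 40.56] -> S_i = 1.60 + 9.74*i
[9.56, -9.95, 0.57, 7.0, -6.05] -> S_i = Random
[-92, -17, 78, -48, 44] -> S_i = Random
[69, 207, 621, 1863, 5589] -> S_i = 69*3^i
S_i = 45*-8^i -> [45, -360, 2880, -23040, 184320]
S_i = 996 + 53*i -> [996, 1049, 1102, 1155, 1208]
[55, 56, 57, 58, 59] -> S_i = 55 + 1*i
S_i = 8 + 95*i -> [8, 103, 198, 293, 388]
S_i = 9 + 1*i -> [9, 10, 11, 12, 13]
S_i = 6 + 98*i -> [6, 104, 202, 300, 398]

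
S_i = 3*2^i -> [3, 6, 12, 24, 48]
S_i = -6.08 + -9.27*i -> [-6.08, -15.35, -24.62, -33.89, -43.16]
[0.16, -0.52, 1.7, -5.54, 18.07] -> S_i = 0.16*(-3.26)^i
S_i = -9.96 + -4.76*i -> [-9.96, -14.72, -19.48, -24.24, -29.0]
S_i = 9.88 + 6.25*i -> [9.88, 16.13, 22.38, 28.63, 34.88]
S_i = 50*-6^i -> [50, -300, 1800, -10800, 64800]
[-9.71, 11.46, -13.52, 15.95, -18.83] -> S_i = -9.71*(-1.18)^i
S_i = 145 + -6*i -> [145, 139, 133, 127, 121]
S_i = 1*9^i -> [1, 9, 81, 729, 6561]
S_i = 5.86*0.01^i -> [5.86, 0.06, 0.0, 0.0, 0.0]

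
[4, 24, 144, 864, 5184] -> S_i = 4*6^i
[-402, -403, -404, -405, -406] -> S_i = -402 + -1*i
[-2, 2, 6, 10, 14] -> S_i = -2 + 4*i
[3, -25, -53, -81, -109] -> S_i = 3 + -28*i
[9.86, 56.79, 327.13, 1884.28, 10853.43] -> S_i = 9.86*5.76^i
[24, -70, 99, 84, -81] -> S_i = Random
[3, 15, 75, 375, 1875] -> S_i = 3*5^i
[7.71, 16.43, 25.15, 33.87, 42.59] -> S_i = 7.71 + 8.72*i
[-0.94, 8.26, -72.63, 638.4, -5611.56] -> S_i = -0.94*(-8.79)^i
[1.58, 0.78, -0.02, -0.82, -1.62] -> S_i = 1.58 + -0.80*i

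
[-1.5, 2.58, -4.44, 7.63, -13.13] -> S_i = -1.50*(-1.72)^i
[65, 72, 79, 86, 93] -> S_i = 65 + 7*i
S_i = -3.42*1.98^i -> [-3.42, -6.77, -13.41, -26.55, -52.56]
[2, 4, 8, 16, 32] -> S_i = 2*2^i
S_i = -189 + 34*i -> [-189, -155, -121, -87, -53]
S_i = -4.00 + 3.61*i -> [-4.0, -0.39, 3.22, 6.83, 10.44]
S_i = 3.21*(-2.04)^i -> [3.21, -6.55, 13.36, -27.25, 55.59]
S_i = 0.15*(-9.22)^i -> [0.15, -1.38, 12.75, -117.57, 1083.96]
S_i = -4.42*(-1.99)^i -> [-4.42, 8.8, -17.5, 34.83, -69.32]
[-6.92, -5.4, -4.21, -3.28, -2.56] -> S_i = -6.92*0.78^i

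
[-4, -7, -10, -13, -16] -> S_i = -4 + -3*i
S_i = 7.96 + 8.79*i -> [7.96, 16.75, 25.54, 34.33, 43.12]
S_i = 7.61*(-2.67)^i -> [7.61, -20.32, 54.25, -144.85, 386.75]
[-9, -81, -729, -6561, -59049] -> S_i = -9*9^i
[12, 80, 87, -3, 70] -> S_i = Random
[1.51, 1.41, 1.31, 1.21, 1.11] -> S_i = 1.51 + -0.10*i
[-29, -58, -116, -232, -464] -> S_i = -29*2^i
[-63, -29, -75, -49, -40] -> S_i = Random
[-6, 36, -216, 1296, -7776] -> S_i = -6*-6^i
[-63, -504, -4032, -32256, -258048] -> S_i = -63*8^i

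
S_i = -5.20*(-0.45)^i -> [-5.2, 2.34, -1.05, 0.47, -0.21]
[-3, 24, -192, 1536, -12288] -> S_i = -3*-8^i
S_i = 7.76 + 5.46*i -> [7.76, 13.22, 18.68, 24.14, 29.6]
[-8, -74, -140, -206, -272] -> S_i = -8 + -66*i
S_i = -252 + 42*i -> [-252, -210, -168, -126, -84]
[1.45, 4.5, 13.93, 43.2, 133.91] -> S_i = 1.45*3.10^i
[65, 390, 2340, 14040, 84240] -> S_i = 65*6^i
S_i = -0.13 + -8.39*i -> [-0.13, -8.52, -16.91, -25.3, -33.69]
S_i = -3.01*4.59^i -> [-3.01, -13.82, -63.41, -291.07, -1336.03]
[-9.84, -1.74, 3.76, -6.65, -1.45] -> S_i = Random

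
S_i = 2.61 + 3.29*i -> [2.61, 5.9, 9.19, 12.48, 15.77]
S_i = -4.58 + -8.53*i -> [-4.58, -13.11, -21.64, -30.17, -38.7]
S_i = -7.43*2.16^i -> [-7.43, -16.05, -34.67, -74.88, -161.73]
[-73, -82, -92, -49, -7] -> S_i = Random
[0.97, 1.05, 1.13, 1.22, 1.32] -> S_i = 0.97*1.08^i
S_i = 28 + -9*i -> [28, 19, 10, 1, -8]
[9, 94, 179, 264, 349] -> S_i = 9 + 85*i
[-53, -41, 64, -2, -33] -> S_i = Random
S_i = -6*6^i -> [-6, -36, -216, -1296, -7776]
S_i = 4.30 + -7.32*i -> [4.3, -3.02, -10.34, -17.66, -24.98]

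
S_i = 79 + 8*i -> [79, 87, 95, 103, 111]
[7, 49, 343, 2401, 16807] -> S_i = 7*7^i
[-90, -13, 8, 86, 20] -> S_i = Random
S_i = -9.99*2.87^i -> [-9.99, -28.67, -82.29, -236.16, -677.79]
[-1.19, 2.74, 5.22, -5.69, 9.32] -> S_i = Random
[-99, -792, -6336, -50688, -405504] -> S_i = -99*8^i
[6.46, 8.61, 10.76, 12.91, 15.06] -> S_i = 6.46 + 2.15*i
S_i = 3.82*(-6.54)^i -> [3.82, -24.98, 163.39, -1068.55, 6988.35]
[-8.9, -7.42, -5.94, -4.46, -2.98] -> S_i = -8.90 + 1.48*i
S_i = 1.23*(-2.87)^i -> [1.23, -3.53, 10.13, -29.08, 83.45]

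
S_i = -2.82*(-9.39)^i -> [-2.82, 26.48, -248.65, 2334.78, -21923.58]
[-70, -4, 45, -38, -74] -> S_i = Random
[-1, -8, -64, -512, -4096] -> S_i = -1*8^i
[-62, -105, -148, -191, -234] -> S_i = -62 + -43*i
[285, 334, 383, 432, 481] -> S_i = 285 + 49*i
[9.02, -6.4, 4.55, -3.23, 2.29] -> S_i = 9.02*(-0.71)^i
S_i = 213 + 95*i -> [213, 308, 403, 498, 593]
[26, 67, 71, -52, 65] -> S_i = Random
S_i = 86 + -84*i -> [86, 2, -82, -166, -250]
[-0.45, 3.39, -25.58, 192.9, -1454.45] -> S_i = -0.45*(-7.54)^i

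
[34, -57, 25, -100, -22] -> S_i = Random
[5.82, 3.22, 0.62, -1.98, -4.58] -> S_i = 5.82 + -2.60*i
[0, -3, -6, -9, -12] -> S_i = 0 + -3*i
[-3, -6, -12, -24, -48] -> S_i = -3*2^i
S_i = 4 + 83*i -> [4, 87, 170, 253, 336]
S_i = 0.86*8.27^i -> [0.86, 7.11, 58.82, 486.42, 4022.73]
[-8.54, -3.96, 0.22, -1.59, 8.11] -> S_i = Random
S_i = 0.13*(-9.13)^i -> [0.13, -1.19, 10.84, -98.94, 903.29]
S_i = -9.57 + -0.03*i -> [-9.57, -9.6, -9.63, -9.66, -9.69]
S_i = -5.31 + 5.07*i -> [-5.31, -0.24, 4.83, 9.9, 14.97]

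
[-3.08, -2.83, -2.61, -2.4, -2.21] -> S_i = -3.08*0.92^i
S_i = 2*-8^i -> [2, -16, 128, -1024, 8192]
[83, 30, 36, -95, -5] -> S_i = Random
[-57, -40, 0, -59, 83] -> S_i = Random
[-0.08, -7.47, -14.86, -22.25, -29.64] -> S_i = -0.08 + -7.39*i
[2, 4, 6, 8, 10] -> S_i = 2 + 2*i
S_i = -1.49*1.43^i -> [-1.49, -2.13, -3.05, -4.36, -6.23]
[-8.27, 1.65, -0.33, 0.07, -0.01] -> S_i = -8.27*(-0.20)^i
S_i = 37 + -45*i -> [37, -8, -53, -98, -143]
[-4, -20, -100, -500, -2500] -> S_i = -4*5^i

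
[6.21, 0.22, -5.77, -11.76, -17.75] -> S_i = 6.21 + -5.99*i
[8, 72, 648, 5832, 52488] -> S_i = 8*9^i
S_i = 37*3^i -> [37, 111, 333, 999, 2997]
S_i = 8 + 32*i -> [8, 40, 72, 104, 136]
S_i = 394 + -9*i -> [394, 385, 376, 367, 358]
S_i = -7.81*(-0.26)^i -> [-7.81, 2.03, -0.53, 0.14, -0.04]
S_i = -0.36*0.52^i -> [-0.36, -0.19, -0.1, -0.05, -0.03]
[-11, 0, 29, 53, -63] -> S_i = Random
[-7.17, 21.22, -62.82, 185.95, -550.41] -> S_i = -7.17*(-2.96)^i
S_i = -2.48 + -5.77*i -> [-2.48, -8.25, -14.02, -19.79, -25.56]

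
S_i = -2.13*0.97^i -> [-2.13, -2.07, -2.0, -1.94, -1.89]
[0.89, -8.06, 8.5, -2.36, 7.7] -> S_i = Random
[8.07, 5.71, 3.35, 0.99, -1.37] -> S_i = 8.07 + -2.36*i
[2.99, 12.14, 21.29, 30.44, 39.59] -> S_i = 2.99 + 9.15*i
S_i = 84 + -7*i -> [84, 77, 70, 63, 56]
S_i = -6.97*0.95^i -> [-6.97, -6.62, -6.29, -5.98, -5.68]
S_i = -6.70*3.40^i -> [-6.7, -22.78, -77.45, -263.34, -895.35]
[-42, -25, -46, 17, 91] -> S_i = Random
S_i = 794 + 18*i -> [794, 812, 830, 848, 866]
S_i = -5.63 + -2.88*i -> [-5.63, -8.51, -11.39, -14.27, -17.15]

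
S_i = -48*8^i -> [-48, -384, -3072, -24576, -196608]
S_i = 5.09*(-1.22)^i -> [5.09, -6.21, 7.58, -9.24, 11.28]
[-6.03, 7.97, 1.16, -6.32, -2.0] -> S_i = Random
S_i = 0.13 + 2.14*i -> [0.13, 2.27, 4.41, 6.55, 8.69]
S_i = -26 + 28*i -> [-26, 2, 30, 58, 86]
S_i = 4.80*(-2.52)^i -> [4.8, -12.1, 30.48, -76.81, 193.57]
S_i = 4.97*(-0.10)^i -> [4.97, -0.5, 0.05, -0.0, 0.0]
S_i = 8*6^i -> [8, 48, 288, 1728, 10368]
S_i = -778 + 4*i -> [-778, -774, -770, -766, -762]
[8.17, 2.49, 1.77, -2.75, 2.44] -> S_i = Random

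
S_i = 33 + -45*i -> [33, -12, -57, -102, -147]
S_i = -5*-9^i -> [-5, 45, -405, 3645, -32805]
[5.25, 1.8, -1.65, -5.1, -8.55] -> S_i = 5.25 + -3.45*i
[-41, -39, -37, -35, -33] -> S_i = -41 + 2*i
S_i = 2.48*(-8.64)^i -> [2.48, -21.43, 185.13, -1599.53, 13819.96]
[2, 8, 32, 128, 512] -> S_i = 2*4^i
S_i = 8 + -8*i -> [8, 0, -8, -16, -24]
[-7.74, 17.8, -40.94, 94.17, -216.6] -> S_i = -7.74*(-2.30)^i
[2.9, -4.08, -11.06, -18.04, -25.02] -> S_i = 2.90 + -6.98*i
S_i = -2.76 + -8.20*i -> [-2.76, -10.96, -19.16, -27.36, -35.56]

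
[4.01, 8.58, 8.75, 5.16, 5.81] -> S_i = Random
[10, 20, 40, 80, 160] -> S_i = 10*2^i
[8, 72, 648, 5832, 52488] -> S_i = 8*9^i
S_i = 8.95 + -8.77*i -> [8.95, 0.18, -8.59, -17.36, -26.13]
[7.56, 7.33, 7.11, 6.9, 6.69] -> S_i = 7.56*0.97^i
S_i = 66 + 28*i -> [66, 94, 122, 150, 178]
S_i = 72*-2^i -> [72, -144, 288, -576, 1152]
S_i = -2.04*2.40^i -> [-2.04, -4.9, -11.75, -28.2, -67.68]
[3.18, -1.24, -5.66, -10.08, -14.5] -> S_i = 3.18 + -4.42*i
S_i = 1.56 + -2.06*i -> [1.56, -0.5, -2.56, -4.62, -6.68]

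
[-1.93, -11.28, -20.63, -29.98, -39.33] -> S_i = -1.93 + -9.35*i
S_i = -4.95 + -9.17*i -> [-4.95, -14.12, -23.29, -32.46, -41.63]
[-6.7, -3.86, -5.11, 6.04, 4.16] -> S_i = Random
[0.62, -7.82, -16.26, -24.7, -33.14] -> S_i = 0.62 + -8.44*i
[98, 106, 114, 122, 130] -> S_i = 98 + 8*i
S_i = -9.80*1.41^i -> [-9.8, -13.82, -19.48, -27.47, -38.73]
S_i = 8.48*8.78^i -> [8.48, 74.45, 653.71, 5739.57, 50393.43]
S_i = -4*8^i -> [-4, -32, -256, -2048, -16384]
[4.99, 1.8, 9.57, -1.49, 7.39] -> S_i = Random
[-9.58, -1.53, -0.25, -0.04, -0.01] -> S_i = -9.58*0.16^i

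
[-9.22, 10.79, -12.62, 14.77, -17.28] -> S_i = -9.22*(-1.17)^i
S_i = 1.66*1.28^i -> [1.66, 2.12, 2.72, 3.48, 4.46]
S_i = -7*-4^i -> [-7, 28, -112, 448, -1792]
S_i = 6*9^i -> [6, 54, 486, 4374, 39366]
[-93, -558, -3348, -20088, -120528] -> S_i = -93*6^i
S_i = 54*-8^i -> [54, -432, 3456, -27648, 221184]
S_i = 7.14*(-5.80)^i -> [7.14, -41.41, 240.19, -1393.1, 8079.98]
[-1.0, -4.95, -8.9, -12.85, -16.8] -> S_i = -1.00 + -3.95*i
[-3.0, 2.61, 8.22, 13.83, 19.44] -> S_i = -3.00 + 5.61*i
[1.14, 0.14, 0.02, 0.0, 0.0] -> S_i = 1.14*0.12^i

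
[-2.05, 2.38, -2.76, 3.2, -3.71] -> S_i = -2.05*(-1.16)^i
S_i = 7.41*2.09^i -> [7.41, 15.49, 32.37, 67.65, 141.39]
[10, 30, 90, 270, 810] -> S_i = 10*3^i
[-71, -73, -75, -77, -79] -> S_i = -71 + -2*i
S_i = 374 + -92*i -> [374, 282, 190, 98, 6]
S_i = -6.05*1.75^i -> [-6.05, -10.59, -18.53, -32.42, -56.74]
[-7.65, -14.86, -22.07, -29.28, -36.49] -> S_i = -7.65 + -7.21*i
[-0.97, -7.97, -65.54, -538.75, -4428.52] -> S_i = -0.97*8.22^i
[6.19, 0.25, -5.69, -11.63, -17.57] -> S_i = 6.19 + -5.94*i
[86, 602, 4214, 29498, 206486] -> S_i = 86*7^i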